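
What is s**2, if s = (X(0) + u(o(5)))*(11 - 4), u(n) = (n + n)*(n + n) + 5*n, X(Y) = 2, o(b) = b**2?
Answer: 338155321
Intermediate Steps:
u(n) = 4*n**2 + 5*n (u(n) = (2*n)*(2*n) + 5*n = 4*n**2 + 5*n)
s = 18389 (s = (2 + 5**2*(5 + 4*5**2))*(11 - 4) = (2 + 25*(5 + 4*25))*7 = (2 + 25*(5 + 100))*7 = (2 + 25*105)*7 = (2 + 2625)*7 = 2627*7 = 18389)
s**2 = 18389**2 = 338155321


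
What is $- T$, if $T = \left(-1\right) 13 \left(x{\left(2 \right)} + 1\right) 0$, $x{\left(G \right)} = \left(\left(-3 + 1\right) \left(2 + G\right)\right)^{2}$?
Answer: $0$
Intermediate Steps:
$x{\left(G \right)} = \left(-4 - 2 G\right)^{2}$ ($x{\left(G \right)} = \left(- 2 \left(2 + G\right)\right)^{2} = \left(-4 - 2 G\right)^{2}$)
$T = 0$ ($T = \left(-1\right) 13 \left(4 \left(2 + 2\right)^{2} + 1\right) 0 = - 13 \left(4 \cdot 4^{2} + 1\right) 0 = - 13 \left(4 \cdot 16 + 1\right) 0 = - 13 \left(64 + 1\right) 0 = \left(-13\right) 65 \cdot 0 = \left(-845\right) 0 = 0$)
$- T = \left(-1\right) 0 = 0$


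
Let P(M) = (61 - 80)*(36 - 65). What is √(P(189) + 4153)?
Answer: 28*√6 ≈ 68.586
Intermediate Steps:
P(M) = 551 (P(M) = -19*(-29) = 551)
√(P(189) + 4153) = √(551 + 4153) = √4704 = 28*√6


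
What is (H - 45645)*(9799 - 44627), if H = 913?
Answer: 1557926096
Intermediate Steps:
(H - 45645)*(9799 - 44627) = (913 - 45645)*(9799 - 44627) = -44732*(-34828) = 1557926096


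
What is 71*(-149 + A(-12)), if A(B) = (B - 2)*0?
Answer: -10579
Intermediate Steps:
A(B) = 0 (A(B) = (-2 + B)*0 = 0)
71*(-149 + A(-12)) = 71*(-149 + 0) = 71*(-149) = -10579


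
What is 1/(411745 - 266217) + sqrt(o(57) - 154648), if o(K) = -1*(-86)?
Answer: 1/145528 + I*sqrt(154562) ≈ 6.8715e-6 + 393.14*I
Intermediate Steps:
o(K) = 86
1/(411745 - 266217) + sqrt(o(57) - 154648) = 1/(411745 - 266217) + sqrt(86 - 154648) = 1/145528 + sqrt(-154562) = 1/145528 + I*sqrt(154562)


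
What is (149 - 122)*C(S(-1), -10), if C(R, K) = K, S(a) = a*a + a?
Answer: -270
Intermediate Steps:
S(a) = a + a**2 (S(a) = a**2 + a = a + a**2)
(149 - 122)*C(S(-1), -10) = (149 - 122)*(-10) = 27*(-10) = -270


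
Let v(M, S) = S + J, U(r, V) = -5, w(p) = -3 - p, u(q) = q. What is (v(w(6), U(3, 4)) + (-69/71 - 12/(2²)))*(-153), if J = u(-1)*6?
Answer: 162639/71 ≈ 2290.7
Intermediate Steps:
J = -6 (J = -1*6 = -6)
v(M, S) = -6 + S (v(M, S) = S - 6 = -6 + S)
(v(w(6), U(3, 4)) + (-69/71 - 12/(2²)))*(-153) = ((-6 - 5) + (-69/71 - 12/(2²)))*(-153) = (-11 + (-69*1/71 - 12/4))*(-153) = (-11 + (-69/71 - 12*¼))*(-153) = (-11 + (-69/71 - 3))*(-153) = (-11 - 282/71)*(-153) = -1063/71*(-153) = 162639/71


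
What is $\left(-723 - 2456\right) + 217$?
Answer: $-2962$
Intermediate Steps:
$\left(-723 - 2456\right) + 217 = -3179 + 217 = -2962$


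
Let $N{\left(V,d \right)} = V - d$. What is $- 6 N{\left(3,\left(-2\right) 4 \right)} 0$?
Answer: $0$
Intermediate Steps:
$- 6 N{\left(3,\left(-2\right) 4 \right)} 0 = - 6 \left(3 - \left(-2\right) 4\right) 0 = - 6 \left(3 - -8\right) 0 = - 6 \left(3 + 8\right) 0 = \left(-6\right) 11 \cdot 0 = \left(-66\right) 0 = 0$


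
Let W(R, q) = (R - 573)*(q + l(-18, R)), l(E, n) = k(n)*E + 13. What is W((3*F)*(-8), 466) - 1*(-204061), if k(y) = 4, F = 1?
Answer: -38918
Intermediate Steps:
l(E, n) = 13 + 4*E (l(E, n) = 4*E + 13 = 13 + 4*E)
W(R, q) = (-573 + R)*(-59 + q) (W(R, q) = (R - 573)*(q + (13 + 4*(-18))) = (-573 + R)*(q + (13 - 72)) = (-573 + R)*(q - 59) = (-573 + R)*(-59 + q))
W((3*F)*(-8), 466) - 1*(-204061) = (33807 - 573*466 - 59*3*1*(-8) + ((3*1)*(-8))*466) - 1*(-204061) = (33807 - 267018 - 177*(-8) + (3*(-8))*466) + 204061 = (33807 - 267018 - 59*(-24) - 24*466) + 204061 = (33807 - 267018 + 1416 - 11184) + 204061 = -242979 + 204061 = -38918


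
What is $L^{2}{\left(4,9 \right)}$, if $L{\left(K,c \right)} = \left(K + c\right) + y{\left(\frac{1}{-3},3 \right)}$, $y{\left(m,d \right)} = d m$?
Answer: $144$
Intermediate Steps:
$L{\left(K,c \right)} = -1 + K + c$ ($L{\left(K,c \right)} = \left(K + c\right) + \frac{3}{-3} = \left(K + c\right) + 3 \left(- \frac{1}{3}\right) = \left(K + c\right) - 1 = -1 + K + c$)
$L^{2}{\left(4,9 \right)} = \left(-1 + 4 + 9\right)^{2} = 12^{2} = 144$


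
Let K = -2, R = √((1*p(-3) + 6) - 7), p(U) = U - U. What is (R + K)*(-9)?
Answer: 18 - 9*I ≈ 18.0 - 9.0*I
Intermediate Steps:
p(U) = 0
R = I (R = √((1*0 + 6) - 7) = √((0 + 6) - 7) = √(6 - 7) = √(-1) = I ≈ 1.0*I)
(R + K)*(-9) = (I - 2)*(-9) = (-2 + I)*(-9) = 18 - 9*I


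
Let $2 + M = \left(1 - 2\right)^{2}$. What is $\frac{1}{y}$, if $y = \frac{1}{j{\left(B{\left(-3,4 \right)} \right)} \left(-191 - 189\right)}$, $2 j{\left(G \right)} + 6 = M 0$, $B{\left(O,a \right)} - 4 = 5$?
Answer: $1140$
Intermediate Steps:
$B{\left(O,a \right)} = 9$ ($B{\left(O,a \right)} = 4 + 5 = 9$)
$M = -1$ ($M = -2 + \left(1 - 2\right)^{2} = -2 + \left(-1\right)^{2} = -2 + 1 = -1$)
$j{\left(G \right)} = -3$ ($j{\left(G \right)} = -3 + \frac{\left(-1\right) 0}{2} = -3 + \frac{1}{2} \cdot 0 = -3 + 0 = -3$)
$y = \frac{1}{1140}$ ($y = \frac{1}{\left(-3\right) \left(-191 - 189\right)} = \frac{1}{\left(-3\right) \left(-380\right)} = \frac{1}{1140} \approx 0.00087719$)
$\frac{1}{y} = \frac{1}{\frac{1}{1140}} = 1140$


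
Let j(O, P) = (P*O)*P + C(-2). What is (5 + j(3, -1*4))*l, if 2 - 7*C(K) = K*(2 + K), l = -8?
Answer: -2984/7 ≈ -426.29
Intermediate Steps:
C(K) = 2/7 - K*(2 + K)/7
j(O, P) = 2/7 + O*P² (j(O, P) = (P*O)*P + (2/7 - 2/7*(-2) - ⅐*(-2)²) = (O*P)*P + (2/7 + 4/7 - ⅐*4) = O*P² + (2/7 + 4/7 - 4/7) = O*P² + 2/7 = 2/7 + O*P²)
(5 + j(3, -1*4))*l = (5 + (2/7 + 3*(-1*4)²))*(-8) = (5 + (2/7 + 3*(-4)²))*(-8) = (5 + (2/7 + 3*16))*(-8) = (5 + (2/7 + 48))*(-8) = (5 + 338/7)*(-8) = (373/7)*(-8) = -2984/7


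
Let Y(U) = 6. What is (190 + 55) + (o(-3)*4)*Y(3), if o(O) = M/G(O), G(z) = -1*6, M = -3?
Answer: 257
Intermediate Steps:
G(z) = -6
o(O) = ½ (o(O) = -3/(-6) = -3*(-⅙) = ½)
(190 + 55) + (o(-3)*4)*Y(3) = (190 + 55) + ((½)*4)*6 = 245 + 2*6 = 245 + 12 = 257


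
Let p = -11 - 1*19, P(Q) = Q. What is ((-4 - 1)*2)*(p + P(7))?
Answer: 230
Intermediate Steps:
p = -30 (p = -11 - 19 = -30)
((-4 - 1)*2)*(p + P(7)) = ((-4 - 1)*2)*(-30 + 7) = -5*2*(-23) = -10*(-23) = 230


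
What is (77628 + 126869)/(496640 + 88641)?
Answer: 204497/585281 ≈ 0.34940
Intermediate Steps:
(77628 + 126869)/(496640 + 88641) = 204497/585281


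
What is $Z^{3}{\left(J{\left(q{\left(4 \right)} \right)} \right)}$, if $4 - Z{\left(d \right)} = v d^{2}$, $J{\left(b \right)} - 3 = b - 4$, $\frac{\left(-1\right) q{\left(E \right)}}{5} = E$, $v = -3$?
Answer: $2336752783$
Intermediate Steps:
$q{\left(E \right)} = - 5 E$
$J{\left(b \right)} = -1 + b$ ($J{\left(b \right)} = 3 + \left(b - 4\right) = 3 + \left(-4 + b\right) = -1 + b$)
$Z{\left(d \right)} = 4 + 3 d^{2}$ ($Z{\left(d \right)} = 4 - - 3 d^{2} = 4 + 3 d^{2}$)
$Z^{3}{\left(J{\left(q{\left(4 \right)} \right)} \right)} = \left(4 + 3 \left(-1 - 20\right)^{2}\right)^{3} = \left(4 + 3 \left(-21\right)^{2}\right)^{3} = \left(4 + 3 \cdot 441\right)^{3} = \left(4 + 1323\right)^{3} = 1327^{3} = 2336752783$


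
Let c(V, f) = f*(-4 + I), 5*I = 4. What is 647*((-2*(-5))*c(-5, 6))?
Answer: -124224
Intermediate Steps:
I = 4/5 (I = (1/5)*4 = 4/5 ≈ 0.80000)
c(V, f) = -16*f/5 (c(V, f) = f*(-4 + 4/5) = f*(-16/5) = -16*f/5)
647*((-2*(-5))*c(-5, 6)) = 647*((-2*(-5))*(-16/5*6)) = 647*(10*(-96/5)) = 647*(-192) = -124224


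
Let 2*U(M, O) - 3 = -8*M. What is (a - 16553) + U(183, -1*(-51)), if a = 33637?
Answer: 32707/2 ≈ 16354.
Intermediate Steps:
U(M, O) = 3/2 - 4*M (U(M, O) = 3/2 + (-8*M)/2 = 3/2 - 4*M)
(a - 16553) + U(183, -1*(-51)) = (33637 - 16553) + (3/2 - 4*183) = 17084 + (3/2 - 732) = 17084 - 1461/2 = 32707/2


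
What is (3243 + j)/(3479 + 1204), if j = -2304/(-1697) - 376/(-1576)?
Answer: 1084697734/1565569047 ≈ 0.69285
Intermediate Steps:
j = 533647/334309 (j = -2304*(-1/1697) - 376*(-1/1576) = 2304/1697 + 47/197 = 533647/334309 ≈ 1.5963)
(3243 + j)/(3479 + 1204) = (3243 + 533647/334309)/(3479 + 1204) = (1084697734/334309)/4683 = (1084697734/334309)*(1/4683) = 1084697734/1565569047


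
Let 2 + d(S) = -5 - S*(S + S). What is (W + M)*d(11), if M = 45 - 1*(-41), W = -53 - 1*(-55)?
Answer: -21912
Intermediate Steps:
W = 2 (W = -53 + 55 = 2)
M = 86 (M = 45 + 41 = 86)
d(S) = -7 - 2*S² (d(S) = -2 + (-5 - S*(S + S)) = -2 + (-5 - S*2*S) = -2 + (-5 - 2*S²) = -7 - 2*S²)
(W + M)*d(11) = (2 + 86)*(-7 - 2*11²) = 88*(-7 - 2*121) = 88*(-7 - 242) = 88*(-249) = -21912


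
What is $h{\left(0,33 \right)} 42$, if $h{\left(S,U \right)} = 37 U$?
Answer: $51282$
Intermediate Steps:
$h{\left(0,33 \right)} 42 = 37 \cdot 33 \cdot 42 = 1221 \cdot 42 = 51282$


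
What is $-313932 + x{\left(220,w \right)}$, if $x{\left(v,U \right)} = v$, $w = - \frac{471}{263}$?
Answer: $-313712$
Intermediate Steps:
$w = - \frac{471}{263}$ ($w = \left(-471\right) \frac{1}{263} = - \frac{471}{263} \approx -1.7909$)
$-313932 + x{\left(220,w \right)} = -313932 + 220 = -313712$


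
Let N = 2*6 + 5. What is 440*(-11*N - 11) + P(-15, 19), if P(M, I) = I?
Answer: -87101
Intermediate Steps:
N = 17 (N = 12 + 5 = 17)
440*(-11*N - 11) + P(-15, 19) = 440*(-11*17 - 11) + 19 = 440*(-187 - 11) + 19 = 440*(-198) + 19 = -87120 + 19 = -87101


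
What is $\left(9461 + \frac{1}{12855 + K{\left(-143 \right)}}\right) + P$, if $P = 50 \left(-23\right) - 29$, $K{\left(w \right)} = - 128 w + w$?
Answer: $\frac{256874513}{31016} \approx 8282.0$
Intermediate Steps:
$K{\left(w \right)} = - 127 w$
$P = -1179$ ($P = -1150 - 29 = -1179$)
$\left(9461 + \frac{1}{12855 + K{\left(-143 \right)}}\right) + P = \left(9461 + \frac{1}{12855 - -18161}\right) - 1179 = \left(9461 + \frac{1}{12855 + 18161}\right) - 1179 = \left(9461 + \frac{1}{31016}\right) - 1179 = \frac{293442377}{31016} - 1179 = \frac{256874513}{31016}$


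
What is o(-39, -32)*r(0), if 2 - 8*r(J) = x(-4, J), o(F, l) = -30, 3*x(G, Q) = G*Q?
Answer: -15/2 ≈ -7.5000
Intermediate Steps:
x(G, Q) = G*Q/3 (x(G, Q) = (G*Q)/3 = G*Q/3)
r(J) = ¼ + J/6 (r(J) = ¼ - (-4)*J/24 = ¼ - (-1)*J/6 = ¼ + J/6)
o(-39, -32)*r(0) = -30*(¼ + (⅙)*0) = -30*(¼ + 0) = -30*¼ = -15/2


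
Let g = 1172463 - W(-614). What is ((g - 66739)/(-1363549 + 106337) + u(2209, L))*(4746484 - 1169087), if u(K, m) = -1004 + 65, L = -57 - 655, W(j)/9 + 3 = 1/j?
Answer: -2595471214323782375/771928168 ≈ -3.3623e+9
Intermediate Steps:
W(j) = -27 + 9/j
L = -712
u(K, m) = -939
g = 719908869/614 (g = 1172463 - (-27 + 9/(-614)) = 1172463 - (-27 + 9*(-1/614)) = 1172463 - (-27 - 9/614) = 1172463 - 1*(-16587/614) = 1172463 + 16587/614 = 719908869/614 ≈ 1.1725e+6)
((g - 66739)/(-1363549 + 106337) + u(2209, L))*(4746484 - 1169087) = ((719908869/614 - 66739)/(-1363549 + 106337) - 939)*(4746484 - 1169087) = ((678931123/614)/(-1257212) - 939)*3577397 = ((678931123/614)*(-1/1257212) - 939)*3577397 = (-678931123/771928168 - 939)*3577397 = -725519480875/771928168*3577397 = -2595471214323782375/771928168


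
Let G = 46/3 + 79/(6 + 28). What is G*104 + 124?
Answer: 99976/51 ≈ 1960.3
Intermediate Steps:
G = 1801/102 (G = 46*(1/3) + 79/34 = 46/3 + 79*(1/34) = 46/3 + 79/34 = 1801/102 ≈ 17.657)
G*104 + 124 = (1801/102)*104 + 124 = 93652/51 + 124 = 99976/51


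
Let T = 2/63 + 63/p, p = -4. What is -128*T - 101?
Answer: 120389/63 ≈ 1910.9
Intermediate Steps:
T = -3961/252 (T = 2/63 + 63/(-4) = 2*(1/63) + 63*(-¼) = 2/63 - 63/4 = -3961/252 ≈ -15.718)
-128*T - 101 = -128*(-3961/252) - 101 = 126752/63 - 101 = 120389/63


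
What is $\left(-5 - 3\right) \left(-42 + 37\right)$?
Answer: $40$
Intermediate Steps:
$\left(-5 - 3\right) \left(-42 + 37\right) = \left(-5 - 3\right) \left(-5\right) = \left(-8\right) \left(-5\right) = 40$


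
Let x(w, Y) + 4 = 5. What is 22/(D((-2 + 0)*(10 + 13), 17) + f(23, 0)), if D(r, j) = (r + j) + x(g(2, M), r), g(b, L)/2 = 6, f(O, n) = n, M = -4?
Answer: -11/14 ≈ -0.78571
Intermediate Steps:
g(b, L) = 12 (g(b, L) = 2*6 = 12)
x(w, Y) = 1 (x(w, Y) = -4 + 5 = 1)
D(r, j) = 1 + j + r (D(r, j) = (r + j) + 1 = (j + r) + 1 = 1 + j + r)
22/(D((-2 + 0)*(10 + 13), 17) + f(23, 0)) = 22/((1 + 17 + (-2 + 0)*(10 + 13)) + 0) = 22/((1 + 17 - 2*23) + 0) = 22/((1 + 17 - 46) + 0) = 22/(-28 + 0) = 22/(-28) = 22*(-1/28) = -11/14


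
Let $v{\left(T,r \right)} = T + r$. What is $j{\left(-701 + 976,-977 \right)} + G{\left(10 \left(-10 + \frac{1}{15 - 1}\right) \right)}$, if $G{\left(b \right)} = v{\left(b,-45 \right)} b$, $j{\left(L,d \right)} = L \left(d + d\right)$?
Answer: $- \frac{25628200}{49} \approx -5.2302 \cdot 10^{5}$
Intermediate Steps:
$j{\left(L,d \right)} = 2 L d$ ($j{\left(L,d \right)} = L 2 d = 2 L d$)
$G{\left(b \right)} = b \left(-45 + b\right)$ ($G{\left(b \right)} = \left(b - 45\right) b = \left(-45 + b\right) b = b \left(-45 + b\right)$)
$j{\left(-701 + 976,-977 \right)} + G{\left(10 \left(-10 + \frac{1}{15 - 1}\right) \right)} = 2 \left(-701 + 976\right) \left(-977\right) + 10 \left(-10 + \frac{1}{15 - 1}\right) \left(-45 + 10 \left(-10 + \frac{1}{15 - 1}\right)\right) = 2 \cdot 275 \left(-977\right) + 10 \left(-10 + \frac{1}{14}\right) \left(-45 + 10 \left(-10 + \frac{1}{14}\right)\right) = -537350 + 10 \left(-10 + \frac{1}{14}\right) \left(-45 + 10 \left(-10 + \frac{1}{14}\right)\right) = -537350 + 10 \left(- \frac{139}{14}\right) \left(-45 + 10 \left(- \frac{139}{14}\right)\right) = -537350 - \frac{695 \left(-45 - \frac{695}{7}\right)}{7} = -537350 - - \frac{701950}{49} = -537350 + \frac{701950}{49} = - \frac{25628200}{49}$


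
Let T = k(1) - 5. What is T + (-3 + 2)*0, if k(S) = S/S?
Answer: -4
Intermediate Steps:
k(S) = 1
T = -4 (T = 1 - 5 = -4)
T + (-3 + 2)*0 = -4 + (-3 + 2)*0 = -4 - 1*0 = -4 + 0 = -4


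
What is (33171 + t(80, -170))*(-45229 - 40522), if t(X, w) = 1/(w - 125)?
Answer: -839111608444/295 ≈ -2.8444e+9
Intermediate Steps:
t(X, w) = 1/(-125 + w)
(33171 + t(80, -170))*(-45229 - 40522) = (33171 + 1/(-125 - 170))*(-45229 - 40522) = (33171 + 1/(-295))*(-85751) = (33171 - 1/295)*(-85751) = (9785444/295)*(-85751) = -839111608444/295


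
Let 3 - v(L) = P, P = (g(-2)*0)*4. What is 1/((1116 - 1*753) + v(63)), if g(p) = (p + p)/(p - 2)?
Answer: 1/366 ≈ 0.0027322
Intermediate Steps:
g(p) = 2*p/(-2 + p) (g(p) = (2*p)/(-2 + p) = 2*p/(-2 + p))
P = 0 (P = ((2*(-2)/(-2 - 2))*0)*4 = ((2*(-2)/(-4))*0)*4 = ((2*(-2)*(-1/4))*0)*4 = (1*0)*4 = 0*4 = 0)
v(L) = 3 (v(L) = 3 - 1*0 = 3 + 0 = 3)
1/((1116 - 1*753) + v(63)) = 1/((1116 - 1*753) + 3) = 1/((1116 - 753) + 3) = 1/(363 + 3) = 1/366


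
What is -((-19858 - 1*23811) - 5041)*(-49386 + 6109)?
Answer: -2108022670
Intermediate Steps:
-((-19858 - 1*23811) - 5041)*(-49386 + 6109) = -((-19858 - 23811) - 5041)*(-43277) = -(-43669 - 5041)*(-43277) = -(-48710)*(-43277) = -1*2108022670 = -2108022670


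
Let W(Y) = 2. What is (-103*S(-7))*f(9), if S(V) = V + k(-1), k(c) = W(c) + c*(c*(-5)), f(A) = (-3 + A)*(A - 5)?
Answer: 24720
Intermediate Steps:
f(A) = (-5 + A)*(-3 + A) (f(A) = (-3 + A)*(-5 + A) = (-5 + A)*(-3 + A))
k(c) = 2 - 5*c² (k(c) = 2 + c*(c*(-5)) = 2 + c*(-5*c) = 2 - 5*c²)
S(V) = -3 + V (S(V) = V + (2 - 5*(-1)²) = V + (2 - 5*1) = V + (2 - 5) = V - 3 = -3 + V)
(-103*S(-7))*f(9) = (-103*(-3 - 7))*(15 + 9² - 8*9) = (-103*(-10))*(15 + 81 - 72) = 1030*24 = 24720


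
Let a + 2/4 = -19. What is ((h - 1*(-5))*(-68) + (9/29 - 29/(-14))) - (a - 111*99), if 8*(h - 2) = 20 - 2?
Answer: 2107522/203 ≈ 10382.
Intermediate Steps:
a = -39/2 (a = -½ - 19 = -39/2 ≈ -19.500)
h = 17/4 (h = 2 + (20 - 2)/8 = 2 + (⅛)*18 = 2 + 9/4 = 17/4 ≈ 4.2500)
((h - 1*(-5))*(-68) + (9/29 - 29/(-14))) - (a - 111*99) = ((17/4 - 1*(-5))*(-68) + (9/29 - 29/(-14))) - (-39/2 - 111*99) = ((17/4 + 5)*(-68) + (9*(1/29) - 29*(-1/14))) - (-39/2 - 10989) = ((37/4)*(-68) + (9/29 + 29/14)) - 1*(-22017/2) = (-629 + 967/406) + 22017/2 = -254407/406 + 22017/2 = 2107522/203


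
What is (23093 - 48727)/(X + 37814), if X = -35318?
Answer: -12817/1248 ≈ -10.270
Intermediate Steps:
(23093 - 48727)/(X + 37814) = (23093 - 48727)/(-35318 + 37814) = -25634/2496 = -25634*1/2496 = -12817/1248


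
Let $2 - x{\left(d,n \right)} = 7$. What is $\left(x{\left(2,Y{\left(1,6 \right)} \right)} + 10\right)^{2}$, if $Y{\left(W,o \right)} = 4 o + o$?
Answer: $25$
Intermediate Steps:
$Y{\left(W,o \right)} = 5 o$
$x{\left(d,n \right)} = -5$ ($x{\left(d,n \right)} = 2 - 7 = -5$)
$\left(x{\left(2,Y{\left(1,6 \right)} \right)} + 10\right)^{2} = \left(-5 + 10\right)^{2} = 5^{2} = 25$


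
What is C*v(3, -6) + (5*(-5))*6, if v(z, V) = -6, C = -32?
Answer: 42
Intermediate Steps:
C*v(3, -6) + (5*(-5))*6 = -32*(-6) + (5*(-5))*6 = 192 - 25*6 = 192 - 150 = 42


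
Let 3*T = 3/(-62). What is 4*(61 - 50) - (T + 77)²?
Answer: -22612393/3844 ≈ -5882.5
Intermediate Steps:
T = -1/62 (T = (3/(-62))/3 = (3*(-1/62))/3 = (⅓)*(-3/62) = -1/62 ≈ -0.016129)
4*(61 - 50) - (T + 77)² = 4*(61 - 50) - (-1/62 + 77)² = 4*11 - (4773/62)² = 44 - 1*22781529/3844 = 44 - 22781529/3844 = -22612393/3844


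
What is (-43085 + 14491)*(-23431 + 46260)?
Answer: -652772426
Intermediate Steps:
(-43085 + 14491)*(-23431 + 46260) = -28594*22829 = -652772426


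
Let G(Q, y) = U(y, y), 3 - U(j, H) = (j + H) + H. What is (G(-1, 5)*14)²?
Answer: 28224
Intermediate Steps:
U(j, H) = 3 - j - 2*H (U(j, H) = 3 - ((j + H) + H) = 3 - ((H + j) + H) = 3 - (j + 2*H) = 3 + (-j - 2*H) = 3 - j - 2*H)
G(Q, y) = 3 - 3*y (G(Q, y) = 3 - y - 2*y = 3 - 3*y)
(G(-1, 5)*14)² = ((3 - 3*5)*14)² = ((3 - 15)*14)² = (-12*14)² = (-168)² = 28224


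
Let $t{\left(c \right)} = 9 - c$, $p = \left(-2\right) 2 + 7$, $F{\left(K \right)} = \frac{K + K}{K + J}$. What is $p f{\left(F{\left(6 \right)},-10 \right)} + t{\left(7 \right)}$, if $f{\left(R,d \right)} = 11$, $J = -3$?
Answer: $35$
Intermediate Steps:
$F{\left(K \right)} = \frac{2 K}{-3 + K}$ ($F{\left(K \right)} = \frac{K + K}{K - 3} = \frac{2 K}{-3 + K}$)
$p = 3$ ($p = -4 + 7 = 3$)
$p f{\left(F{\left(6 \right)},-10 \right)} + t{\left(7 \right)} = 3 \cdot 11 + \left(9 - 7\right) = 33 + \left(9 - 7\right) = 33 + 2 = 35$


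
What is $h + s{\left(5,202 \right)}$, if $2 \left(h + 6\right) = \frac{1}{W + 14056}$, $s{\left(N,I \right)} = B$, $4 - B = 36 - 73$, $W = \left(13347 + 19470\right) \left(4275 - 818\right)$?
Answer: $\frac{7942369751}{226924850} \approx 35.0$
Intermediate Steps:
$W = 113448369$ ($W = 32817 \cdot 3457 = 113448369$)
$B = 41$ ($B = 4 - \left(36 - 73\right) = 4 - -37 = 4 + 37 = 41$)
$s{\left(N,I \right)} = 41$
$h = - \frac{1361549099}{226924850}$ ($h = -6 + \frac{1}{2 \left(113448369 + 14056\right)} = -6 + \frac{1}{2 \cdot 113462425} = -6 + \frac{1}{2} \cdot \frac{1}{113462425} = -6 + \frac{1}{226924850} = - \frac{1361549099}{226924850} \approx -6.0$)
$h + s{\left(5,202 \right)} = - \frac{1361549099}{226924850} + 41 = \frac{7942369751}{226924850}$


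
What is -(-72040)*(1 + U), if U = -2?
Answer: -72040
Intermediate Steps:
-(-72040)*(1 + U) = -(-72040)*(1 - 2) = -(-72040)*(-1) = -18010*4 = -72040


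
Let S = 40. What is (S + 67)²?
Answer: 11449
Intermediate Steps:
(S + 67)² = (40 + 67)² = 107² = 11449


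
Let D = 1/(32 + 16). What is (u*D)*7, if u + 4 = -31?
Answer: -245/48 ≈ -5.1042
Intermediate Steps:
u = -35 (u = -4 - 31 = -35)
D = 1/48 ≈ 0.020833
(u*D)*7 = -35*1/48*7 = -35/48*7 = -245/48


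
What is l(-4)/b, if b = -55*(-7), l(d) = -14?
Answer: -2/55 ≈ -0.036364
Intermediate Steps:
b = 385
l(-4)/b = -14/385 = -14*1/385 = -2/55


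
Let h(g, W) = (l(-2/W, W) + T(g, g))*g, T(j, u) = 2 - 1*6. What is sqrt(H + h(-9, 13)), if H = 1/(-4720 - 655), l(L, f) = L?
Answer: sqrt(7301202415)/13975 ≈ 6.1143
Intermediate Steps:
T(j, u) = -4 (T(j, u) = 2 - 6 = -4)
H = -1/5375 (H = 1/(-5375) = -1/5375 ≈ -0.00018605)
h(g, W) = g*(-4 - 2/W) (h(g, W) = (-2/W - 4)*g = (-4 - 2/W)*g = g*(-4 - 2/W))
sqrt(H + h(-9, 13)) = sqrt(-1/5375 + (-4*(-9) - 2*(-9)/13)) = sqrt(-1/5375 + (36 - 2*(-9)*1/13)) = sqrt(-1/5375 + (36 + 18/13)) = sqrt(-1/5375 + 486/13) = sqrt(2612237/69875) = sqrt(7301202415)/13975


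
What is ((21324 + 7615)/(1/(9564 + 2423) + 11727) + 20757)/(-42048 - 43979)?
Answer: -2918190555143/12092948731850 ≈ -0.24131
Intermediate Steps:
((21324 + 7615)/(1/(9564 + 2423) + 11727) + 20757)/(-42048 - 43979) = (28939/(1/11987 + 11727) + 20757)/(-86027) = (28939/(1/11987 + 11727) + 20757)*(-1/86027) = (28939/(140571550/11987) + 20757)*(-1/86027) = (28939*(11987/140571550) + 20757)*(-1/86027) = (346891793/140571550 + 20757)*(-1/86027) = (2918190555143/140571550)*(-1/86027) = -2918190555143/12092948731850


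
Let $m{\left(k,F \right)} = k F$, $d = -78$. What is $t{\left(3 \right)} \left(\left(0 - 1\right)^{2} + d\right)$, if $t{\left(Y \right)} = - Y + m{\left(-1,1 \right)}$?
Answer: $308$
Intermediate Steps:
$m{\left(k,F \right)} = F k$
$t{\left(Y \right)} = -1 - Y$ ($t{\left(Y \right)} = - Y + 1 \left(-1\right) = - Y - 1 = -1 - Y$)
$t{\left(3 \right)} \left(\left(0 - 1\right)^{2} + d\right) = \left(-1 - 3\right) \left(\left(0 - 1\right)^{2} - 78\right) = \left(-1 - 3\right) \left(\left(-1\right)^{2} - 78\right) = - 4 \left(1 - 78\right) = \left(-4\right) \left(-77\right) = 308$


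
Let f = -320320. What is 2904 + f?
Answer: -317416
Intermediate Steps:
2904 + f = 2904 - 320320 = -317416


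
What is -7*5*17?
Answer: -595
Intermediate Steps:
-7*5*17 = -35*17 = -595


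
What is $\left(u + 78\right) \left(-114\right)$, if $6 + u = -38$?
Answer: $-3876$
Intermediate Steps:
$u = -44$ ($u = -6 - 38 = -44$)
$\left(u + 78\right) \left(-114\right) = \left(-44 + 78\right) \left(-114\right) = 34 \left(-114\right) = -3876$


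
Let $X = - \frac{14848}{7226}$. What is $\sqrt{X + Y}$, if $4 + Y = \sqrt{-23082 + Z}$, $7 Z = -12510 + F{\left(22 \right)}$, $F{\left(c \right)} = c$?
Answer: $\frac{\sqrt{-79037988 + 13053769 i \sqrt{24866}}}{3613} \approx 8.7106 + 9.0515 i$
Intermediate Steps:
$X = - \frac{7424}{3613}$ ($X = \left(-14848\right) \frac{1}{7226} = - \frac{7424}{3613} \approx -2.0548$)
$Z = -1784$ ($Z = \frac{-12510 + 22}{7} = \frac{1}{7} \left(-12488\right) = -1784$)
$Y = -4 + i \sqrt{24866}$ ($Y = -4 + \sqrt{-23082 - 1784} = -4 + \sqrt{-24866} = -4 + i \sqrt{24866} \approx -4.0 + 157.69 i$)
$\sqrt{X + Y} = \sqrt{- \frac{7424}{3613} - \left(4 - i \sqrt{24866}\right)} = \sqrt{- \frac{21876}{3613} + i \sqrt{24866}}$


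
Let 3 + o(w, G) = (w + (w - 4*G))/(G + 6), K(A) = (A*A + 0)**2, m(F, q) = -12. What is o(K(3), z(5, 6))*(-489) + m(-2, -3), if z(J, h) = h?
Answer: -8337/2 ≈ -4168.5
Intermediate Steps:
K(A) = A**4 (K(A) = (A**2 + 0)**2 = (A**2)**2 = A**4)
o(w, G) = -3 + (-4*G + 2*w)/(6 + G) (o(w, G) = -3 + (w + (w - 4*G))/(G + 6) = -3 + (-4*G + 2*w)/(6 + G))
o(K(3), z(5, 6))*(-489) + m(-2, -3) = ((-18 - 7*6 + 2*3**4)/(6 + 6))*(-489) - 12 = ((-18 - 42 + 2*81)/12)*(-489) - 12 = ((-18 - 42 + 162)/12)*(-489) - 12 = ((1/12)*102)*(-489) - 12 = (17/2)*(-489) - 12 = -8313/2 - 12 = -8337/2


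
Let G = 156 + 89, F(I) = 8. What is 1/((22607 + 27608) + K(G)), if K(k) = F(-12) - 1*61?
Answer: 1/50162 ≈ 1.9935e-5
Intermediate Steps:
G = 245
K(k) = -53 (K(k) = 8 - 1*61 = 8 - 61 = -53)
1/((22607 + 27608) + K(G)) = 1/((22607 + 27608) - 53) = 1/(50215 - 53) = 1/50162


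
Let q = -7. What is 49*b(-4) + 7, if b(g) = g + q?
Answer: -532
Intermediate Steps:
b(g) = -7 + g (b(g) = g - 7 = -7 + g)
49*b(-4) + 7 = 49*(-7 - 4) + 7 = 49*(-11) + 7 = -539 + 7 = -532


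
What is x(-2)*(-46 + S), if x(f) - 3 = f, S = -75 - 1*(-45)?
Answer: -76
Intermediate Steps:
S = -30 (S = -75 + 45 = -30)
x(f) = 3 + f
x(-2)*(-46 + S) = (3 - 2)*(-46 - 30) = 1*(-76) = -76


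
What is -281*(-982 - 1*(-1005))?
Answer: -6463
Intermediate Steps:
-281*(-982 - 1*(-1005)) = -281*(-982 + 1005) = -281*23 = -6463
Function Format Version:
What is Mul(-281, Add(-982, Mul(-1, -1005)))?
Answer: -6463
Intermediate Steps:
Mul(-281, Add(-982, Mul(-1, -1005))) = Mul(-281, Add(-982, 1005)) = Mul(-281, 23) = -6463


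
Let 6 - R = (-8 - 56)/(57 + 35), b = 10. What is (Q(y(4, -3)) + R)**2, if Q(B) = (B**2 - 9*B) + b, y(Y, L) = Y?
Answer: 5776/529 ≈ 10.919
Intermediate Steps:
Q(B) = 10 + B**2 - 9*B (Q(B) = (B**2 - 9*B) + 10 = 10 + B**2 - 9*B)
R = 154/23 (R = 6 - (-8 - 56)/(57 + 35) = 6 - (-64)/92 = 6 - 1*(-16/23) = 6 + 16/23 = 154/23 ≈ 6.6956)
(Q(y(4, -3)) + R)**2 = ((10 + 4**2 - 9*4) + 154/23)**2 = ((10 + 16 - 36) + 154/23)**2 = (-10 + 154/23)**2 = (-76/23)**2 = 5776/529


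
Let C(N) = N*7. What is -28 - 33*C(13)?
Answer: -3031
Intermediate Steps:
C(N) = 7*N
-28 - 33*C(13) = -28 - 231*13 = -28 - 33*91 = -28 - 3003 = -3031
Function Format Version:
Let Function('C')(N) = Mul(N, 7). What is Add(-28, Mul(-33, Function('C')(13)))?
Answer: -3031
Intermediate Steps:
Function('C')(N) = Mul(7, N)
Add(-28, Mul(-33, Function('C')(13))) = Add(-28, Mul(-33, Mul(7, 13))) = Add(-28, Mul(-33, 91)) = Add(-28, -3003) = -3031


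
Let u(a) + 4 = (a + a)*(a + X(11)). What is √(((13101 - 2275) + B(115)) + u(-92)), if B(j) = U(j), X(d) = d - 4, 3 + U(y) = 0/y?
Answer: √26459 ≈ 162.66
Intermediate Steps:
U(y) = -3 (U(y) = -3 + 0/y = -3 + 0 = -3)
X(d) = -4 + d
u(a) = -4 + 2*a*(7 + a) (u(a) = -4 + (a + a)*(a + (-4 + 11)) = -4 + (2*a)*(a + 7) = -4 + (2*a)*(7 + a) = -4 + 2*a*(7 + a))
B(j) = -3
√(((13101 - 2275) + B(115)) + u(-92)) = √(((13101 - 2275) - 3) + (-4 + 2*(-92)² + 14*(-92))) = √((10826 - 3) + (-4 + 2*8464 - 1288)) = √(10823 + (-4 + 16928 - 1288)) = √(10823 + 15636) = √26459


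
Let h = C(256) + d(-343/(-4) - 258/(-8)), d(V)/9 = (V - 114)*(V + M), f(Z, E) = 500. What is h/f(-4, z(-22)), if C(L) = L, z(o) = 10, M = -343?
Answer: -1961/125 ≈ -15.688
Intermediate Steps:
d(V) = 9*(-343 + V)*(-114 + V) (d(V) = 9*((V - 114)*(V - 343)) = 9*((-114 + V)*(-343 + V)) = 9*((-343 + V)*(-114 + V)) = 9*(-343 + V)*(-114 + V))
h = -7844 (h = 256 + (351918 - 4113*(-343/(-4) - 258/(-8)) + 9*(-343/(-4) - 258/(-8))²) = 256 + (351918 - 4113*(-343*(-¼) - 258*(-⅛)) + 9*(-343*(-¼) - 258*(-⅛))²) = 256 + (351918 - 4113*(343/4 + 129/4) + 9*(343/4 + 129/4)²) = 256 + (351918 - 4113*118 + 9*118²) = 256 + (351918 - 485334 + 9*13924) = 256 + (351918 - 485334 + 125316) = 256 - 8100 = -7844)
h/f(-4, z(-22)) = -7844/500 = -7844*1/500 = -1961/125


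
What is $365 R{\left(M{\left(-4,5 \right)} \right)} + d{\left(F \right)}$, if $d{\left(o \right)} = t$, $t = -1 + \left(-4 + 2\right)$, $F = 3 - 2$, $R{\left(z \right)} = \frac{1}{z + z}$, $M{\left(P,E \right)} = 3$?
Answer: $\frac{347}{6} \approx 57.833$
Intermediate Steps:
$R{\left(z \right)} = \frac{1}{2 z}$
$F = 1$ ($F = 3 - 2 = 1$)
$t = -3$ ($t = -1 - 2 = -3$)
$d{\left(o \right)} = -3$
$365 R{\left(M{\left(-4,5 \right)} \right)} + d{\left(F \right)} = 365 \frac{1}{2 \cdot 3} - 3 = 365 \cdot \frac{1}{2} \cdot \frac{1}{3} - 3 = 365 \cdot \frac{1}{6} - 3 = \frac{365}{6} - 3 = \frac{347}{6}$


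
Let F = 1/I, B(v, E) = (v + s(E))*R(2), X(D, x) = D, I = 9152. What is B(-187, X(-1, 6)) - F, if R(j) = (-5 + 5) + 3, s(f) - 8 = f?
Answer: -4942081/9152 ≈ -540.00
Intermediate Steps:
s(f) = 8 + f
R(j) = 3 (R(j) = 0 + 3 = 3)
B(v, E) = 24 + 3*E + 3*v (B(v, E) = (v + (8 + E))*3 = (8 + E + v)*3 = 24 + 3*E + 3*v)
F = 1/9152 ≈ 0.00010927
B(-187, X(-1, 6)) - F = (24 + 3*(-1) + 3*(-187)) - 1*1/9152 = (24 - 3 - 561) - 1/9152 = -540 - 1/9152 = -4942081/9152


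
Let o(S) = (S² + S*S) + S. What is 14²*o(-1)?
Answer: 196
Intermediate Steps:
o(S) = S + 2*S² (o(S) = (S² + S²) + S = 2*S² + S = S + 2*S²)
14²*o(-1) = 14²*(-(1 + 2*(-1))) = 196*(-(1 - 2)) = 196*(-1*(-1)) = 196*1 = 196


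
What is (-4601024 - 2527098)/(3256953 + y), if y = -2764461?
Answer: -3564061/246246 ≈ -14.474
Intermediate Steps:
(-4601024 - 2527098)/(3256953 + y) = (-4601024 - 2527098)/(3256953 - 2764461) = -7128122/492492 = -7128122*1/492492 = -3564061/246246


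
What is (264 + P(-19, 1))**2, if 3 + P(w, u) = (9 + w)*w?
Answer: 203401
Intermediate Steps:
P(w, u) = -3 + w*(9 + w) (P(w, u) = -3 + (9 + w)*w = -3 + w*(9 + w))
(264 + P(-19, 1))**2 = (264 + (-3 + (-19)**2 + 9*(-19)))**2 = (264 + (-3 + 361 - 171))**2 = (264 + 187)**2 = 451**2 = 203401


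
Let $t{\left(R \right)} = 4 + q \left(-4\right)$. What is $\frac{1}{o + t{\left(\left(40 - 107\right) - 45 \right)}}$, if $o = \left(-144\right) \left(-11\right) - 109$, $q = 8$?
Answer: $\frac{1}{1447} \approx 0.00069109$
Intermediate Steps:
$t{\left(R \right)} = -28$ ($t{\left(R \right)} = 4 + 8 \left(-4\right) = 4 - 32 = -28$)
$o = 1475$ ($o = 1584 - 109 = 1475$)
$\frac{1}{o + t{\left(\left(40 - 107\right) - 45 \right)}} = \frac{1}{1475 - 28} = \frac{1}{1447}$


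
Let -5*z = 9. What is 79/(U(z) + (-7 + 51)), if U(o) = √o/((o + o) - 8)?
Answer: 11693264/6512749 + 13746*I*√5/6512749 ≈ 1.7954 + 0.0047195*I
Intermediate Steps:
z = -9/5 (z = -⅕*9 = -9/5 ≈ -1.8000)
U(o) = √o/(-8 + 2*o) (U(o) = √o/(2*o - 8) = √o/(-8 + 2*o))
79/(U(z) + (-7 + 51)) = 79/(√(-9/5)/(2*(-4 - 9/5)) + (-7 + 51)) = 79/((3*I*√5/5)/(2*(-29/5)) + 44) = 79/((½)*(3*I*√5/5)*(-5/29) + 44) = 79/(-3*I*√5/58 + 44) = 79/(44 - 3*I*√5/58)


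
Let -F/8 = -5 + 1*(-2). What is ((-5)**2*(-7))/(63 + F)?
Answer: -25/17 ≈ -1.4706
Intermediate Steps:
F = 56 (F = -8*(-5 + 1*(-2)) = -8*(-5 - 2) = -8*(-7) = 56)
((-5)**2*(-7))/(63 + F) = ((-5)**2*(-7))/(63 + 56) = (25*(-7))/119 = -175*1/119 = -25/17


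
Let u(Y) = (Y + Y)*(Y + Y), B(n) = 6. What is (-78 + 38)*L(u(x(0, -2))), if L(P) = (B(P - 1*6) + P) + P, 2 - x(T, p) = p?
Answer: -5360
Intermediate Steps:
x(T, p) = 2 - p
u(Y) = 4*Y² (u(Y) = (2*Y)*(2*Y) = 4*Y²)
L(P) = 6 + 2*P (L(P) = (6 + P) + P = 6 + 2*P)
(-78 + 38)*L(u(x(0, -2))) = (-78 + 38)*(6 + 2*(4*(2 - 1*(-2))²)) = -40*(6 + 2*(4*(2 + 2)²)) = -40*(6 + 2*(4*4²)) = -40*(6 + 2*(4*16)) = -40*(6 + 2*64) = -40*(6 + 128) = -40*134 = -5360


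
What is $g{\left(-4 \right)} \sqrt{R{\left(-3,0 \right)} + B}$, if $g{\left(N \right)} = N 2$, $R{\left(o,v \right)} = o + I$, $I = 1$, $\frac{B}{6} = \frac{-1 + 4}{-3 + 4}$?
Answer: $-32$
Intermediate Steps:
$B = 18$ ($B = 6 \frac{-1 + 4}{-3 + 4} = 6 \cdot \frac{3}{1} = 6 \cdot 3 \cdot 1 = 6 \cdot 3 = 18$)
$R{\left(o,v \right)} = 1 + o$ ($R{\left(o,v \right)} = o + 1 = 1 + o$)
$g{\left(N \right)} = 2 N$
$g{\left(-4 \right)} \sqrt{R{\left(-3,0 \right)} + B} = 2 \left(-4\right) \sqrt{\left(1 - 3\right) + 18} = - 8 \sqrt{-2 + 18} = - 8 \sqrt{16} = \left(-8\right) 4 = -32$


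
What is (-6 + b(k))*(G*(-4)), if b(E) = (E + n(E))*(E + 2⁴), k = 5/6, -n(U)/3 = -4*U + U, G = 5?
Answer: -24170/9 ≈ -2685.6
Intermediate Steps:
n(U) = 9*U (n(U) = -3*(-4*U + U) = -(-9)*U = 9*U)
k = ⅚ (k = 5*(⅙) = ⅚ ≈ 0.83333)
b(E) = 10*E*(16 + E) (b(E) = (E + 9*E)*(E + 2⁴) = (10*E)*(E + 16) = (10*E)*(16 + E) = 10*E*(16 + E))
(-6 + b(k))*(G*(-4)) = (-6 + 10*(⅚)*(16 + ⅚))*(5*(-4)) = (-6 + 10*(⅚)*(101/6))*(-20) = (-6 + 2525/18)*(-20) = (2417/18)*(-20) = -24170/9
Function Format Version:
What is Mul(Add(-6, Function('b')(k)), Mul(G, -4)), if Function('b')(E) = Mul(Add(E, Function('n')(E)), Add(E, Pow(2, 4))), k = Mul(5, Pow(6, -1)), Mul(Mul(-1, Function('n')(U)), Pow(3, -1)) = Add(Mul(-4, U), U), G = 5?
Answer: Rational(-24170, 9) ≈ -2685.6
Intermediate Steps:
Function('n')(U) = Mul(9, U) (Function('n')(U) = Mul(-3, Add(Mul(-4, U), U)) = Mul(-3, Mul(-3, U)) = Mul(9, U))
k = Rational(5, 6) (k = Mul(5, Rational(1, 6)) = Rational(5, 6) ≈ 0.83333)
Function('b')(E) = Mul(10, E, Add(16, E)) (Function('b')(E) = Mul(Add(E, Mul(9, E)), Add(E, Pow(2, 4))) = Mul(Mul(10, E), Add(E, 16)) = Mul(Mul(10, E), Add(16, E)) = Mul(10, E, Add(16, E)))
Mul(Add(-6, Function('b')(k)), Mul(G, -4)) = Mul(Add(-6, Mul(10, Rational(5, 6), Add(16, Rational(5, 6)))), Mul(5, -4)) = Mul(Add(-6, Mul(10, Rational(5, 6), Rational(101, 6))), -20) = Mul(Add(-6, Rational(2525, 18)), -20) = Mul(Rational(2417, 18), -20) = Rational(-24170, 9)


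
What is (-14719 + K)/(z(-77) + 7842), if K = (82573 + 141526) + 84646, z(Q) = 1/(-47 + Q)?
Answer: 36459224/972407 ≈ 37.494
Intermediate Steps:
K = 308745 (K = 224099 + 84646 = 308745)
(-14719 + K)/(z(-77) + 7842) = (-14719 + 308745)/(1/(-47 - 77) + 7842) = 294026/(1/(-124) + 7842) = 294026/(-1/124 + 7842) = 294026/(972407/124) = 294026*(124/972407) = 36459224/972407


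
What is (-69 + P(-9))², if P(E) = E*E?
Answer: 144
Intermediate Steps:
P(E) = E²
(-69 + P(-9))² = (-69 + (-9)²)² = (-69 + 81)² = 12² = 144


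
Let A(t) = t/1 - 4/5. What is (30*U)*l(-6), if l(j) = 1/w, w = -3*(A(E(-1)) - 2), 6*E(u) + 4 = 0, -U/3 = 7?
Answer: -1575/26 ≈ -60.577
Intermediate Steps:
U = -21 (U = -3*7 = -21)
E(u) = -⅔ (E(u) = -⅔ + (⅙)*0 = -⅔ + 0 = -⅔)
A(t) = -⅘ + t (A(t) = t*1 - 4*⅕ = t - ⅘ = -⅘ + t)
w = 52/5 (w = -3*((-⅘ - ⅔) - 2) = -3*(-22/15 - 2) = -3*(-52/15) = 52/5 ≈ 10.400)
l(j) = 5/52 (l(j) = 1/(52/5) = 5/52)
(30*U)*l(-6) = (30*(-21))*(5/52) = -630*5/52 = -1575/26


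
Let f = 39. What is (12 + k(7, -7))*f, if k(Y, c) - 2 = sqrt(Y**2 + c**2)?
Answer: 546 + 273*sqrt(2) ≈ 932.08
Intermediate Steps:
k(Y, c) = 2 + sqrt(Y**2 + c**2)
(12 + k(7, -7))*f = (12 + (2 + sqrt(7**2 + (-7)**2)))*39 = (12 + (2 + sqrt(49 + 49)))*39 = (12 + (2 + sqrt(98)))*39 = (12 + (2 + 7*sqrt(2)))*39 = (14 + 7*sqrt(2))*39 = 546 + 273*sqrt(2)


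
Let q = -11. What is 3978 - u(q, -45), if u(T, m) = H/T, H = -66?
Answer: 3972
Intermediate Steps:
u(T, m) = -66/T
3978 - u(q, -45) = 3978 - (-66)/(-11) = 3978 - (-66)*(-1)/11 = 3978 - 1*6 = 3978 - 6 = 3972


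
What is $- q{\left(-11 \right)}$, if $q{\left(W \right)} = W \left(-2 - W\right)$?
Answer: $99$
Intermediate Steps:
$- q{\left(-11 \right)} = - \left(-1\right) \left(-11\right) \left(2 - 11\right) = - \left(-1\right) \left(-11\right) \left(-9\right) = \left(-1\right) \left(-99\right) = 99$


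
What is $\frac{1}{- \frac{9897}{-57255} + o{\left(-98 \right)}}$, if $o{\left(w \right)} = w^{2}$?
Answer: $\frac{19085}{183295639} \approx 0.00010412$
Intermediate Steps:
$\frac{1}{- \frac{9897}{-57255} + o{\left(-98 \right)}} = \frac{1}{- \frac{9897}{-57255} + \left(-98\right)^{2}} = \frac{1}{\left(-9897\right) \left(- \frac{1}{57255}\right) + 9604} = \frac{1}{\frac{3299}{19085} + 9604} = \frac{1}{\frac{183295639}{19085}} = \frac{19085}{183295639}$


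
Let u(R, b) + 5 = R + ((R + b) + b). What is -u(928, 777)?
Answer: -3405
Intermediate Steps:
u(R, b) = -5 + 2*R + 2*b (u(R, b) = -5 + (R + ((R + b) + b)) = -5 + (R + (R + 2*b)) = -5 + (2*R + 2*b) = -5 + 2*R + 2*b)
-u(928, 777) = -(-5 + 2*928 + 2*777) = -(-5 + 1856 + 1554) = -1*3405 = -3405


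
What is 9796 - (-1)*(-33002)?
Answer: -23206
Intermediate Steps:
9796 - (-1)*(-33002) = 9796 - 1*33002 = 9796 - 33002 = -23206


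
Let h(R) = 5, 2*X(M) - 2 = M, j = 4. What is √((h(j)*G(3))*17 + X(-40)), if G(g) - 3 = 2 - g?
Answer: √151 ≈ 12.288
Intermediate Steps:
X(M) = 1 + M/2
G(g) = 5 - g (G(g) = 3 + (2 - g) = 5 - g)
√((h(j)*G(3))*17 + X(-40)) = √((5*(5 - 1*3))*17 + (1 + (½)*(-40))) = √((5*(5 - 3))*17 + (1 - 20)) = √((5*2)*17 - 19) = √(10*17 - 19) = √(170 - 19) = √151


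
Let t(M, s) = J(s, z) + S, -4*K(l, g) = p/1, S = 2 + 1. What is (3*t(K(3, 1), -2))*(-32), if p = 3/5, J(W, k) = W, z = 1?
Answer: -96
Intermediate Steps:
S = 3
p = 3/5 (p = 3*(1/5) = 3/5 ≈ 0.60000)
K(l, g) = -3/20 (K(l, g) = -3/(20*1) = -3/20)
t(M, s) = 3 + s (t(M, s) = s + 3 = 3 + s)
(3*t(K(3, 1), -2))*(-32) = (3*(3 - 2))*(-32) = (3*1)*(-32) = 3*(-32) = -96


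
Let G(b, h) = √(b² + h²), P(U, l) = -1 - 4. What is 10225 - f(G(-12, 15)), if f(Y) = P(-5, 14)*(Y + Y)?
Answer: 10225 + 30*√41 ≈ 10417.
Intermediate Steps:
P(U, l) = -5
f(Y) = -10*Y (f(Y) = -5*(Y + Y) = -10*Y)
10225 - f(G(-12, 15)) = 10225 - (-10)*√((-12)² + 15²) = 10225 - (-10)*√(144 + 225) = 10225 - (-10)*√369 = 10225 - (-10)*3*√41 = 10225 - (-30)*√41 = 10225 + 30*√41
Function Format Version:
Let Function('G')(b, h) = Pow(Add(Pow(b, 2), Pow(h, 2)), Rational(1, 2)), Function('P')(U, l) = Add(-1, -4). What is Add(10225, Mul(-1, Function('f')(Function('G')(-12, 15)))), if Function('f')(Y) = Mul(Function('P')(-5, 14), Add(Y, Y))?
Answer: Add(10225, Mul(30, Pow(41, Rational(1, 2)))) ≈ 10417.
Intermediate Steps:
Function('P')(U, l) = -5
Function('f')(Y) = Mul(-10, Y) (Function('f')(Y) = Mul(-5, Add(Y, Y)) = Mul(-5, Mul(2, Y)) = Mul(-10, Y))
Add(10225, Mul(-1, Function('f')(Function('G')(-12, 15)))) = Add(10225, Mul(-1, Mul(-10, Pow(Add(Pow(-12, 2), Pow(15, 2)), Rational(1, 2))))) = Add(10225, Mul(-1, Mul(-10, Pow(Add(144, 225), Rational(1, 2))))) = Add(10225, Mul(-1, Mul(-10, Pow(369, Rational(1, 2))))) = Add(10225, Mul(-1, Mul(-10, Mul(3, Pow(41, Rational(1, 2)))))) = Add(10225, Mul(-1, Mul(-30, Pow(41, Rational(1, 2))))) = Add(10225, Mul(30, Pow(41, Rational(1, 2))))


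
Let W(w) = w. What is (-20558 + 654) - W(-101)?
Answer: -19803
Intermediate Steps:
(-20558 + 654) - W(-101) = (-20558 + 654) - 1*(-101) = -19904 + 101 = -19803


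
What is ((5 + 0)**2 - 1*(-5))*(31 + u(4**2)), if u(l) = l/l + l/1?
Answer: 1440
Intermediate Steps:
u(l) = 1 + l (u(l) = 1 + l*1 = 1 + l)
((5 + 0)**2 - 1*(-5))*(31 + u(4**2)) = ((5 + 0)**2 - 1*(-5))*(31 + (1 + 4**2)) = (5**2 + 5)*(31 + (1 + 16)) = (25 + 5)*(31 + 17) = 30*48 = 1440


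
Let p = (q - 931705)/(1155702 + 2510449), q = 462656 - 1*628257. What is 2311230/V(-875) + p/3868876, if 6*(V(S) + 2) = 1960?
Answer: 24586662997566990599/3453775660563206 ≈ 7118.8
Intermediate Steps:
V(S) = 974/3 (V(S) = -2 + (1/6)*1960 = -2 + 980/3 = 974/3)
q = -165601 (q = 462656 - 628257 = -165601)
p = -1097306/3666151 (p = (-165601 - 931705)/(1155702 + 2510449) = -1097306/3666151 ≈ -0.29931)
2311230/V(-875) + p/3868876 = 2311230/(974/3) - 1097306/3666151/3868876 = 2311230*(3/974) - 1097306/3666151*1/3868876 = 3466845/487 - 548653/7091941808138 = 24586662997566990599/3453775660563206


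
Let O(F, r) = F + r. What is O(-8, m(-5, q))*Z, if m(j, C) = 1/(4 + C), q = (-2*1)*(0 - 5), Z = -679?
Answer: 10767/2 ≈ 5383.5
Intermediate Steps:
q = 10 (q = -2*(-5) = 10)
O(-8, m(-5, q))*Z = (-8 + 1/(4 + 10))*(-679) = (-8 + 1/14)*(-679) = -111/14*(-679) = 10767/2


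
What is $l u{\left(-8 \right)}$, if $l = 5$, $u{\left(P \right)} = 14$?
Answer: $70$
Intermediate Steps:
$l u{\left(-8 \right)} = 5 \cdot 14 = 70$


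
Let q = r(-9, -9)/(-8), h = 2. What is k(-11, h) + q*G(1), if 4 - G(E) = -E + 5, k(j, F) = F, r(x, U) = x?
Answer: 2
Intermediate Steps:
G(E) = -1 + E (G(E) = 4 - (-E + 5) = 4 - (5 - E) = 4 + (-5 + E) = -1 + E)
q = 9/8 (q = -9/(-8) = -9*(-1/8) = 9/8 ≈ 1.1250)
k(-11, h) + q*G(1) = 2 + 9*(-1 + 1)/8 = 2 + (9/8)*0 = 2 + 0 = 2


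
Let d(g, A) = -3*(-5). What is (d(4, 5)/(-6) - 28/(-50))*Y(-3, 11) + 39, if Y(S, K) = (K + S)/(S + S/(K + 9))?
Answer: 13837/315 ≈ 43.927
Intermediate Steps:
Y(S, K) = (K + S)/(S + S/(9 + K))
d(g, A) = 15
(d(4, 5)/(-6) - 28/(-50))*Y(-3, 11) + 39 = (15/(-6) - 28/(-50))*((11**2 + 9*11 + 9*(-3) + 11*(-3))/((-3)*(10 + 11))) + 39 = (15*(-1/6) - 28*(-1/50))*(-1/3*(121 + 99 - 27 - 33)/21) + 39 = (-5/2 + 14/25)*(-1/3*1/21*160) + 39 = -97/50*(-160/63) + 39 = 1552/315 + 39 = 13837/315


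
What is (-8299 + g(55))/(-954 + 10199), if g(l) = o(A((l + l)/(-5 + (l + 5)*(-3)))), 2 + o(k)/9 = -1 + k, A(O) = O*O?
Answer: -11393938/12656405 ≈ -0.90025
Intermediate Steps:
A(O) = O²
o(k) = -27 + 9*k (o(k) = -18 + 9*(-1 + k) = -18 + (-9 + 9*k) = -27 + 9*k)
g(l) = -27 + 36*l²/(-20 - 3*l)² (g(l) = -27 + 9*((l + l)/(-5 + (l + 5)*(-3)))² = -27 + 9*((2*l)/(-5 + (5 + l)*(-3)))² = -27 + 9*((2*l)/(-5 + (-15 - 3*l)))² = -27 + 9*((2*l)/(-20 - 3*l))² = -27 + 9*(2*l/(-20 - 3*l))² = -27 + 9*(4*l²/(-20 - 3*l)²) = -27 + 36*l²/(-20 - 3*l)²)
(-8299 + g(55))/(-954 + 10199) = (-8299 + (-27 + 36*55²/(20 + 3*55)²))/(-954 + 10199) = (-8299 + (-27 + 36*3025/(20 + 165)²))/9245 = (-8299 + (-27 + 36*3025/185²))*(1/9245) = (-8299 + (-27 + 36*3025*(1/34225)))*(1/9245) = (-8299 + (-27 + 4356/1369))*(1/9245) = (-8299 - 32607/1369)*(1/9245) = -11393938/1369*1/9245 = -11393938/12656405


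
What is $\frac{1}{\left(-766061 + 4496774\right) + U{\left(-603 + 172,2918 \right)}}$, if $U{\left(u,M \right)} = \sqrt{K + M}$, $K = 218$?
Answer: $\frac{1}{3730769} \approx 2.6804 \cdot 10^{-7}$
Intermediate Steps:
$U{\left(u,M \right)} = \sqrt{218 + M}$
$\frac{1}{\left(-766061 + 4496774\right) + U{\left(-603 + 172,2918 \right)}} = \frac{1}{\left(-766061 + 4496774\right) + \sqrt{218 + 2918}} = \frac{1}{3730713 + \sqrt{3136}} = \frac{1}{3730713 + 56} = \frac{1}{3730769}$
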